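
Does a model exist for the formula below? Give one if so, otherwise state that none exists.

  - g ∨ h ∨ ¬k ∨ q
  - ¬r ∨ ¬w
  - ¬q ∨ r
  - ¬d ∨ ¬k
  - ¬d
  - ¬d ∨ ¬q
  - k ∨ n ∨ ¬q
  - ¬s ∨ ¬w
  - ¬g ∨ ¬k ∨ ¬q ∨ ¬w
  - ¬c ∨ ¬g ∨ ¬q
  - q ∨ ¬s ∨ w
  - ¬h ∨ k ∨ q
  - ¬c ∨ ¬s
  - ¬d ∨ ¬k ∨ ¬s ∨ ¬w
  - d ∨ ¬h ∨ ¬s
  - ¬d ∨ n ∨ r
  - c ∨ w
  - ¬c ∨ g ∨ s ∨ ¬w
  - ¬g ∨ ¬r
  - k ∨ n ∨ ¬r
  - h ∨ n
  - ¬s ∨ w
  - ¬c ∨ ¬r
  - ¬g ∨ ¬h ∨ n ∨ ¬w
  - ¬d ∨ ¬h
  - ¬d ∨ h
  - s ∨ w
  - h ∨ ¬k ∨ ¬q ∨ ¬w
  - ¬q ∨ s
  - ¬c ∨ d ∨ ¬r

h: False, k: False, c: False, r: False, s: False, w: True, d: False, g: False, n: True, q: False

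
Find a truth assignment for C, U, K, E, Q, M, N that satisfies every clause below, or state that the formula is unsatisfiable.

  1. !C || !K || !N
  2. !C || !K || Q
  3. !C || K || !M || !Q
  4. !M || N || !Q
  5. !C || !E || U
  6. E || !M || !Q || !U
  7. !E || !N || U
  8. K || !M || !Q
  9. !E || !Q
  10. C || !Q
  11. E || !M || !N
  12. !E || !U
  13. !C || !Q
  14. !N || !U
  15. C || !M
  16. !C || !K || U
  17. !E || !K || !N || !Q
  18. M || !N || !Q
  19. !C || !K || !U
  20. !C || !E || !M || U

C = False, U = False, K = False, E = False, Q = False, M = False, N = True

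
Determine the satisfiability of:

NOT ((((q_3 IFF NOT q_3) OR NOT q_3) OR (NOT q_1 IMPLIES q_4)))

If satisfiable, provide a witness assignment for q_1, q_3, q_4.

q_1: False, q_3: True, q_4: False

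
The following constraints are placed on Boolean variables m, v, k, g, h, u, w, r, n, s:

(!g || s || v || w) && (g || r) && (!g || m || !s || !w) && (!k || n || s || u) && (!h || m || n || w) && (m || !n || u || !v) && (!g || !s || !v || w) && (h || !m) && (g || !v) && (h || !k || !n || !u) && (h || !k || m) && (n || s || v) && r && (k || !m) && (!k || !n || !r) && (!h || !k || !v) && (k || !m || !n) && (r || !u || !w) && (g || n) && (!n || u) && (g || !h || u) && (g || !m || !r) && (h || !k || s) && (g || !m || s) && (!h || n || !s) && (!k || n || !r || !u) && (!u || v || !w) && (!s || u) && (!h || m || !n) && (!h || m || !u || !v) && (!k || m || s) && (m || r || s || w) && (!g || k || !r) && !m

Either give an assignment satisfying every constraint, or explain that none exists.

m = False, v = False, k = False, g = False, h = False, u = True, w = False, r = True, n = True, s = False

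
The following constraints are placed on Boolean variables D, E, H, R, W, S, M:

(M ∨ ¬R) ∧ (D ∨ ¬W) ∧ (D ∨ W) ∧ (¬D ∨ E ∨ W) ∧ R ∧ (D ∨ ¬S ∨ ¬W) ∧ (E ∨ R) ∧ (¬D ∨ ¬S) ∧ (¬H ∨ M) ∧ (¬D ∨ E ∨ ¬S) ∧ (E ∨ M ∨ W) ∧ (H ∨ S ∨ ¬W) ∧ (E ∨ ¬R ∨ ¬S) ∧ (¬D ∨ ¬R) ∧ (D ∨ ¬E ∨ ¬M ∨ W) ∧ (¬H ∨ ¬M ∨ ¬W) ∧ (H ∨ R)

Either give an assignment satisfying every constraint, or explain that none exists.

Case D = True:
  (R) forces R = True.
  Clause (¬D ∨ ¬R) is falsified — contradiction.
Case D = False:
  (D ∨ ¬W) forces W = False.
  Clause (D ∨ W) is falsified — contradiction.
Both cases fail, so the formula is unsatisfiable.

Unsatisfiable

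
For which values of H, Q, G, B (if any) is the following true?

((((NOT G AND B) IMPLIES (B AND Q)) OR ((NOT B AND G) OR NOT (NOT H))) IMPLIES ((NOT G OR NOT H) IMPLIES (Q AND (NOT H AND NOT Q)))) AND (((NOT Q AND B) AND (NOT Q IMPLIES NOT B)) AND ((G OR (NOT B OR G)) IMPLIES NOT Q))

Unsatisfiable

Case Q = True: the conjunct NOT Q is False.
Case Q = False: the formula simplifies to ((NOT ((NOT G AND B)) OR ((NOT B AND G) OR NOT (NOT H))) IMPLIES NOT ((NOT G OR NOT H))) AND (B AND NOT B).
  B = True: the conjunct NOT B is False.
  B = False: the conjunct B is False.
Both cases fail — unsatisfiable.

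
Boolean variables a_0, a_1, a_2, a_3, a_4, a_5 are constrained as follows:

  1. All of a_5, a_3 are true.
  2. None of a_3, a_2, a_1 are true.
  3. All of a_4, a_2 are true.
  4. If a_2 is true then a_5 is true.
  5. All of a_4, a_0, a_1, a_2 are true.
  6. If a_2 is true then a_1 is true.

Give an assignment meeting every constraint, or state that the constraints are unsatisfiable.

Case a_1 = True:
  Constraint (2) is violated (a_1=T) — contradiction.
Case a_1 = False:
  Constraint (5) is violated (a_1=F) — contradiction.
Both cases fail — unsatisfiable.

Unsatisfiable — no assignment works.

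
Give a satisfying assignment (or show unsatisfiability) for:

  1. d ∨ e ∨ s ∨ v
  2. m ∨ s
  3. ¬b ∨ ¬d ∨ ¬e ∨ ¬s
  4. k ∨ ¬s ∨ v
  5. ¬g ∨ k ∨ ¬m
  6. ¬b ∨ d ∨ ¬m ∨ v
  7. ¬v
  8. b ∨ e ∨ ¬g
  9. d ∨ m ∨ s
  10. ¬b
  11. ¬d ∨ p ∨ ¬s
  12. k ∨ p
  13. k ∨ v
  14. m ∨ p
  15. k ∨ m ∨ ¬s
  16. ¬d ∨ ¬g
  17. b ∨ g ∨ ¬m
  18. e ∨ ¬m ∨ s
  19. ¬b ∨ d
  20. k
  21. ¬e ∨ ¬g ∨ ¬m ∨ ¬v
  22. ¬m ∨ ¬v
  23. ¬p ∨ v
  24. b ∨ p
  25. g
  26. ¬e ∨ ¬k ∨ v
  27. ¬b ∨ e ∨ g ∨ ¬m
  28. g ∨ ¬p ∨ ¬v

No satisfying assignment exists.

Case v = True:
  Clause (¬v) is falsified — contradiction.
Case v = False:
  (¬b) forces b = False.
  (k ∨ v) forces k = True.
  (¬p ∨ v) forces p = False.
  Clause (b ∨ p) is falsified — contradiction.
Both cases fail, so the formula is unsatisfiable.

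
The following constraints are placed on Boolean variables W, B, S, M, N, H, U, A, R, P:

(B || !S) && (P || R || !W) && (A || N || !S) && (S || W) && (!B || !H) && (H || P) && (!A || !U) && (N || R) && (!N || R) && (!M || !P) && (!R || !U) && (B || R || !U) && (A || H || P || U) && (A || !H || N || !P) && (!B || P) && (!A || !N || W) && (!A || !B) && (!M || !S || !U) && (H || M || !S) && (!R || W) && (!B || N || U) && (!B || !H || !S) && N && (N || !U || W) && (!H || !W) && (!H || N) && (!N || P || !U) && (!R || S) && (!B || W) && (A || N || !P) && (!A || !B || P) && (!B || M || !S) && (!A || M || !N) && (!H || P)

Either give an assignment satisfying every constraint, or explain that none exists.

Case S = True:
  (B || !S) forces B = True.
  (!B || !H) forces H = False.
  (H || P) forces P = True.
  (!M || !P) forces M = False.
  Clause (H || M || !S) is falsified — contradiction.
Case S = False:
  (S || W) forces W = True.
  (N) forces N = True.
  (!N || R) forces R = True.
  Clause (!R || S) is falsified — contradiction.
Both cases fail, so the formula is unsatisfiable.

No satisfying assignment exists.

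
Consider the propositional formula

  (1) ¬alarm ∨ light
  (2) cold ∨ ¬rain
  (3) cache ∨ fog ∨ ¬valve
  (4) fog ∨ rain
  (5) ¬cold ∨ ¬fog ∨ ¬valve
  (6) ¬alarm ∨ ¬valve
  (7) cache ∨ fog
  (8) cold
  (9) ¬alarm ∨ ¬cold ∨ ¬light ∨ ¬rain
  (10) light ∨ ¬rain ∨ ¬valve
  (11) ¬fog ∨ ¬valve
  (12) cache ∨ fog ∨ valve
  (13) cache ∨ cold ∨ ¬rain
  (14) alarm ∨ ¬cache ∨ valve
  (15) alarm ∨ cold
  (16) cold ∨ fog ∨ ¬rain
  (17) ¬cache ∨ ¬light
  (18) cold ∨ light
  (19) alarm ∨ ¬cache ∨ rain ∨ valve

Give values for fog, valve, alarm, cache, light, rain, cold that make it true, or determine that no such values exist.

Unit clause (cold) forces cold = True.
Set fog = True.
  then (¬cold ∨ ¬fog ∨ ¬valve) forces valve = False.
Set alarm = False.
  then (alarm ∨ ¬cache ∨ valve) forces cache = False.
Set light = True.
Set rain = True.
All clauses satisfied.

fog: True, valve: False, alarm: False, cache: False, light: True, rain: True, cold: True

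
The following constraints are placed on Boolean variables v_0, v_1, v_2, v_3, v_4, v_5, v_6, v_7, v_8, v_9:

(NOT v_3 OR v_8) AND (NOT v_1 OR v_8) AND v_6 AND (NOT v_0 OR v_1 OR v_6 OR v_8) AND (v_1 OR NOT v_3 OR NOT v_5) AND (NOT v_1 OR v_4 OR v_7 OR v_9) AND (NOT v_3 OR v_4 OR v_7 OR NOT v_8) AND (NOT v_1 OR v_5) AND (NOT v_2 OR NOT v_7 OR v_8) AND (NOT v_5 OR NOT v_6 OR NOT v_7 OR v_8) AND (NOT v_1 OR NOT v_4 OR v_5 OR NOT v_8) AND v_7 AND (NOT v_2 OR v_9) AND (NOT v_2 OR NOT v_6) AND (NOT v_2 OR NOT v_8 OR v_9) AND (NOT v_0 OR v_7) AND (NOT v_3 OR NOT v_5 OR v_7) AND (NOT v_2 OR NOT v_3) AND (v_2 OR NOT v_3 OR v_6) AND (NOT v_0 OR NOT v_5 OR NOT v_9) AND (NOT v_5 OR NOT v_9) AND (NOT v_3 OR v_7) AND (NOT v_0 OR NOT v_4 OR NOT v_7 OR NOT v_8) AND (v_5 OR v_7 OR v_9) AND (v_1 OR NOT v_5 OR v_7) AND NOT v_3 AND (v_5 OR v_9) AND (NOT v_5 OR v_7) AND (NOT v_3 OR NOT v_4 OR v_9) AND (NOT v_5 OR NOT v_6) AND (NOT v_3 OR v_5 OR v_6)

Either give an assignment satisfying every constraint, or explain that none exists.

v_0 = True, v_1 = False, v_2 = False, v_3 = False, v_4 = False, v_5 = False, v_6 = True, v_7 = True, v_8 = False, v_9 = True

Unit clause (v_6) forces v_6 = True.
Unit clause (v_7) forces v_7 = True.
In (NOT v_2 OR NOT v_6) only NOT v_2 is left, so v_2 = False.
Unit clause (NOT v_3) forces v_3 = False.
In (NOT v_5 OR NOT v_6) only NOT v_5 is left, so v_5 = False.
In (NOT v_1 OR v_5) only NOT v_1 is left, so v_1 = False.
In (v_5 OR v_9) only v_9 is left, so v_9 = True.
Set v_0 = True.
Set v_4 = False.
Set v_8 = False.
All clauses satisfied.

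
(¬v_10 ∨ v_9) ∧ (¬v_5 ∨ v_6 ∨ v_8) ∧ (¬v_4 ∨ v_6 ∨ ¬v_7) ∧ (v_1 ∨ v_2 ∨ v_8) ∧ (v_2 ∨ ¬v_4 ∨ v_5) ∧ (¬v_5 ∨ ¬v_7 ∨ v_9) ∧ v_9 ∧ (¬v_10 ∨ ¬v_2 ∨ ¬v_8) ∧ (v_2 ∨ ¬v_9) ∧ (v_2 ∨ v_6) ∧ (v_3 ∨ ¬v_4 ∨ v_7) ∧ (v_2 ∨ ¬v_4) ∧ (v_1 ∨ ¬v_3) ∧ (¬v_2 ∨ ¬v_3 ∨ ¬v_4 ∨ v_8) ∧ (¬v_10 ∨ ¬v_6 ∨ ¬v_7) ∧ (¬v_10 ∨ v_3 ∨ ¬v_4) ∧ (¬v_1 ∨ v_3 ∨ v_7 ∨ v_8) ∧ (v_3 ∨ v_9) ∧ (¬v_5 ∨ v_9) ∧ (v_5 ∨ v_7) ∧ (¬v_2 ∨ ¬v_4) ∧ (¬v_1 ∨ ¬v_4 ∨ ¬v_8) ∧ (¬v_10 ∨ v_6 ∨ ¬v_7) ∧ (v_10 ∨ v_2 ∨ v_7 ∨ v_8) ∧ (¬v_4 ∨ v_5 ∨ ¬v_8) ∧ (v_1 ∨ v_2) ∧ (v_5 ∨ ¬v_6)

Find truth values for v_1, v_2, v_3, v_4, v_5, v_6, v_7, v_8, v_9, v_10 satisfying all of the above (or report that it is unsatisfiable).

v_1 = True, v_2 = True, v_3 = True, v_4 = False, v_5 = True, v_6 = True, v_7 = False, v_8 = True, v_9 = True, v_10 = False

Unit clause (v_9) forces v_9 = True.
In (v_2 ∨ ¬v_9) only v_2 is left, so v_2 = True.
In (¬v_2 ∨ ¬v_4) only ¬v_4 is left, so v_4 = False.
Set v_1 = True.
Set v_3 = True.
Set v_5 = True.
Set v_6 = True.
Set v_7 = False.
Set v_8 = True.
  then (¬v_10 ∨ ¬v_2 ∨ ¬v_8) forces v_10 = False.
All clauses satisfied.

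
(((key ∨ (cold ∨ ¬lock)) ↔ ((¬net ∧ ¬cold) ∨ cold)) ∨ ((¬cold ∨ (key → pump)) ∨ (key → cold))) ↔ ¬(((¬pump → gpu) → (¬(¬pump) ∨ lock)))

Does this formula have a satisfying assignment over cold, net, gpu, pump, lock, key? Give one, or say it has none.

cold=T; net=T; gpu=T; pump=F; lock=F; key=F

  (((key ∨ (cold ∨ ¬lock)) ↔ ((¬net ∧ ¬cold) ∨ cold)) ∨ ((¬cold ∨ (key → pump)) ∨ (key → cold))) ↔ ¬(((¬pump → gpu) → (¬(¬pump) ∨ lock))) = True
    ((key ∨ (cold ∨ ¬lock)) ↔ ((¬net ∧ ¬cold) ∨ cold)) ∨ ((¬cold ∨ (key → pump)) ∨ (key → cold)) = True
      (key ∨ (cold ∨ ¬lock)) ↔ ((¬net ∧ ¬cold) ∨ cold) = True
        key ∨ (cold ∨ ¬lock) = True
          cold ∨ ¬lock = True
            ¬lock = True
        (¬net ∧ ¬cold) ∨ cold = True
          ¬net ∧ ¬cold = False
            ¬net = False
            ¬cold = False
      (¬cold ∨ (key → pump)) ∨ (key → cold) = True
        ¬cold ∨ (key → pump) = True
          ¬cold = False
          key → pump = True
        key → cold = True
    ¬(((¬pump → gpu) → (¬(¬pump) ∨ lock))) = True
      (¬pump → gpu) → (¬(¬pump) ∨ lock) = False
        ¬pump → gpu = True
          ¬pump = True
        ¬(¬pump) ∨ lock = False
          ¬(¬pump) = False
            ¬pump = True
The formula evaluates to True.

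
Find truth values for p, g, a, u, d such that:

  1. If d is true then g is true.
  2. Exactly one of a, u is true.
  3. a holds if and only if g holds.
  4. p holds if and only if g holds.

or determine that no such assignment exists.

p=T, g=T, a=T, u=F, d=T

  (1) d=T ⇒ g: T ✓
  (2) {a, u}: 1 true — exactly one ✓
  (3) a=T, g=T — same ✓
  (4) p=T, g=T — same ✓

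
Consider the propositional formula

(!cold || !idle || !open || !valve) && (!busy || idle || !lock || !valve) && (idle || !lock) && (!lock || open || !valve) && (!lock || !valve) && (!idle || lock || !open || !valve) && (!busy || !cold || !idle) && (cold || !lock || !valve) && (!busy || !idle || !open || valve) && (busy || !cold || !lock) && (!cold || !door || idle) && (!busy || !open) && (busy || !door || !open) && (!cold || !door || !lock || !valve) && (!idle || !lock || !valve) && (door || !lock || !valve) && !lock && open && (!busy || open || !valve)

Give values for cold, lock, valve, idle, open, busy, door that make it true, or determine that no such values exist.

Unit clause (!lock) forces lock = False.
Unit clause (open) forces open = True.
In (!busy || !open) only !busy is left, so busy = False.
In (busy || !door || !open) only !door is left, so door = False.
Set cold = False.
Set valve = False.
Set idle = False.
All clauses satisfied.

cold=F, lock=F, valve=F, idle=F, open=T, busy=F, door=F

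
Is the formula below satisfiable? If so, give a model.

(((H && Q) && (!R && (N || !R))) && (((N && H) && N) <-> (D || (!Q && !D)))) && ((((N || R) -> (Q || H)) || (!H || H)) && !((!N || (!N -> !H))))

The conjunct !((!N || (!N -> !H))) is unsatisfiable on its own:
  H=F, N=F: evaluates to False.
  H=F, N=T: evaluates to False.
  H=T, N=F: evaluates to False.
  H=T, N=T: evaluates to False.
So the whole conjunction is unsatisfiable.

Unsatisfiable — no assignment works.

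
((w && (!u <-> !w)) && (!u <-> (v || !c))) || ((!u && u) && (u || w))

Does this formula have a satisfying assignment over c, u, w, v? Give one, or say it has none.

c=T, u=T, w=T, v=F

  ((w && (!u <-> !w)) && (!u <-> (v || !c))) || ((!u && u) && (u || w)) = True
    (w && (!u <-> !w)) && (!u <-> (v || !c)) = True
      w && (!u <-> !w) = True
        !u <-> !w = True
          !u = False
          !w = False
      !u <-> (v || !c) = True
        !u = False
        v || !c = False
          !c = False
    (!u && u) && (u || w) = False
      !u && u = False
        !u = False
      u || w = True
The formula evaluates to True.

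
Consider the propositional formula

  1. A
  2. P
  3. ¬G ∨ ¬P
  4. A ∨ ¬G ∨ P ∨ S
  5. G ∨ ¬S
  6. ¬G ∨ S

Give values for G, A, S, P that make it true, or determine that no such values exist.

Unit clause (A) forces A = True.
Unit clause (P) forces P = True.
In (¬G ∨ ¬P) only ¬G is left, so G = False.
In (G ∨ ¬S) only ¬S is left, so S = False.
Check each clause:
  (A): A holds.
  (P): P holds.
  (¬G ∨ ¬P): ¬G holds.
  (A ∨ ¬G ∨ P ∨ S): A holds.
  (G ∨ ¬S): ¬S holds.
  (¬G ∨ S): ¬G holds.
All clauses satisfied.

G=F, A=T, S=F, P=T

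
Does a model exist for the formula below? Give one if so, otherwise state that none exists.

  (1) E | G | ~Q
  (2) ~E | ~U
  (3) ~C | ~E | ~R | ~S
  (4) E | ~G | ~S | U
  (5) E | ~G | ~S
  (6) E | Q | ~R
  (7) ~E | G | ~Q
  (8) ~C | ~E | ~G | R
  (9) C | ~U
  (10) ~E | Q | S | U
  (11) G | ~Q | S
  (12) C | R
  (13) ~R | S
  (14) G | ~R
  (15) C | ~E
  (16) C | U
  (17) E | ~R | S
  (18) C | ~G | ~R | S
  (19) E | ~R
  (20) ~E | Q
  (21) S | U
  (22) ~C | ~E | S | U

Set Q = False.
  then (~E | Q) forces E = False.
  then (E | Q | ~R) forces R = False.
  then (C | R) forces C = True.
Set S = False.
  then (S | U) forces U = True.
Set G = False.
All clauses satisfied.

Q=F; E=F; S=F; U=T; C=T; R=F; G=F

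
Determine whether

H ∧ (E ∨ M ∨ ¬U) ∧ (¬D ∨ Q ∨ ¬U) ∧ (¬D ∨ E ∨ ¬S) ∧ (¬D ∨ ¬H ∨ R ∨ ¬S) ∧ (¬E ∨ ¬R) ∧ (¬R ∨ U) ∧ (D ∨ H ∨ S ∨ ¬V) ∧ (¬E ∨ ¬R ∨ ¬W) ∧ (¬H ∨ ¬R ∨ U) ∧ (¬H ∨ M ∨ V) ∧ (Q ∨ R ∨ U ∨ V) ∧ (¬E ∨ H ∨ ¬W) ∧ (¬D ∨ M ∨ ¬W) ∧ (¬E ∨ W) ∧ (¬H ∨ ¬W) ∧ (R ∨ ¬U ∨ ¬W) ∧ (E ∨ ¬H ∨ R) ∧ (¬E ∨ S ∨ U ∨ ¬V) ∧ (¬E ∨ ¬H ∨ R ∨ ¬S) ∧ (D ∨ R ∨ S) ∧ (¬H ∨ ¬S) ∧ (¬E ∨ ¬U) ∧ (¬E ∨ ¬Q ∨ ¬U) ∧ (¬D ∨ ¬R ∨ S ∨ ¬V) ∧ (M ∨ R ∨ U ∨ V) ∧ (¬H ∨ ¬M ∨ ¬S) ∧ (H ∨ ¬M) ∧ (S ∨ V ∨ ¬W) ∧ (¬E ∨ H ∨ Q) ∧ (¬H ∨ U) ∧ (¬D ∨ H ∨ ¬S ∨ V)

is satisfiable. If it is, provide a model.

H=T, Q=T, E=F, S=F, D=T, W=F, R=T, M=T, V=F, U=T

Unit clause (H) forces H = True.
In (¬H ∨ ¬W) only ¬W is left, so W = False.
In (¬H ∨ ¬S) only ¬S is left, so S = False.
In (¬H ∨ U) only U is left, so U = True.
In (¬E ∨ W) only ¬E is left, so E = False.
In (E ∨ ¬H ∨ R) only R is left, so R = True.
In (E ∨ M ∨ ¬U) only M is left, so M = True.
Set Q = True.
Set D = True.
  then (¬D ∨ ¬R ∨ S ∨ ¬V) forces V = False.
All clauses satisfied.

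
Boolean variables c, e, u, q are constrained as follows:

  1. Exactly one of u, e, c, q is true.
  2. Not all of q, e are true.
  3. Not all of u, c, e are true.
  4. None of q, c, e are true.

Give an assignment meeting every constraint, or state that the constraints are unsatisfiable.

c: False, e: False, u: True, q: False

  (1) {u, e, c, q}: 1 true — exactly one ✓
  (2) {q, e}: 0/2 true — not all ✓
  (3) {u, c, e}: 1/3 true — not all ✓
  (4) {q, c, e}: 0 true — none ✓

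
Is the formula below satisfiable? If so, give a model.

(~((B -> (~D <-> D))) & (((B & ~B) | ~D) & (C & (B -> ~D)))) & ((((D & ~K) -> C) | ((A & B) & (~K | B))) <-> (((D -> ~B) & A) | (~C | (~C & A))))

B: True, A: True, K: True, D: False, C: True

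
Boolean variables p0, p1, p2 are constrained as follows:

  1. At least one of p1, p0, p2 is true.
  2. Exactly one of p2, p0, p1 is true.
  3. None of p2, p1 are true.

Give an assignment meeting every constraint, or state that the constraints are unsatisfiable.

p0=T, p1=F, p2=F

  (1) {p1, p0, p2}: 1 true — at least one ✓
  (2) {p2, p0, p1}: 1 true — exactly one ✓
  (3) {p2, p1}: 0 true — none ✓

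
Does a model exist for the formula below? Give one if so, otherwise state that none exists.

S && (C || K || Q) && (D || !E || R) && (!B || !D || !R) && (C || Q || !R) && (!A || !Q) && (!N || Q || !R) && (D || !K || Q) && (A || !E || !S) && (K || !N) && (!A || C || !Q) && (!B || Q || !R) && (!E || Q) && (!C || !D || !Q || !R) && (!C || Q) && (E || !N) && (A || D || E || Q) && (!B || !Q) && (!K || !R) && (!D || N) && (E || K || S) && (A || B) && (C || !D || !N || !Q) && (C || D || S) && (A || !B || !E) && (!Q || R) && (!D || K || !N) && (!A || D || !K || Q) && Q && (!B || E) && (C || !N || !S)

Case S = True:
  (Q) forces Q = True.
  (!A || !Q) forces A = False.
  (A || !E || !S) forces E = False.
  (E || !N) forces N = False.
  (!B || !Q) forces B = False.
  Clause (A || B) is falsified — contradiction.
Case S = False:
  Clause (S) is falsified — contradiction.
Both cases fail, so the formula is unsatisfiable.

Unsatisfiable — no assignment works.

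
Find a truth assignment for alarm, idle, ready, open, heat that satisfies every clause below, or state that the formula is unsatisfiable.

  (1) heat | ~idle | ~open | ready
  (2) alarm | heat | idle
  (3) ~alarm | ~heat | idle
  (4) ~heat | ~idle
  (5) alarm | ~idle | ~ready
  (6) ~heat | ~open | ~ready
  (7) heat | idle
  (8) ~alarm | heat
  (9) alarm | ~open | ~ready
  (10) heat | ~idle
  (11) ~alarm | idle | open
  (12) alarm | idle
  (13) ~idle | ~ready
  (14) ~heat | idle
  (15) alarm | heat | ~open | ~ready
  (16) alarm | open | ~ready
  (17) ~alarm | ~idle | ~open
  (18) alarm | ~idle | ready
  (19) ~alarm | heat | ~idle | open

Case idle = True:
  (~heat | ~idle) forces heat = False.
  Clause (heat | ~idle) is falsified — contradiction.
Case idle = False:
  (heat | idle) forces heat = True.
  Clause (~heat | idle) is falsified — contradiction.
Both cases fail, so the formula is unsatisfiable.

UNSATISFIABLE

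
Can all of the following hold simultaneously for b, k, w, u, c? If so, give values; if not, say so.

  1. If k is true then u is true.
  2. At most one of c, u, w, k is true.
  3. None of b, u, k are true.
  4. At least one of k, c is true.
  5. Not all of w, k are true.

b: False, k: False, w: False, u: False, c: True

  (1) k=F ⇒ u: vacuous ✓
  (2) {c, u, w, k}: 1 true — at most one ✓
  (3) {b, u, k}: 0 true — none ✓
  (4) {k, c}: 1 true — at least one ✓
  (5) {w, k}: 0/2 true — not all ✓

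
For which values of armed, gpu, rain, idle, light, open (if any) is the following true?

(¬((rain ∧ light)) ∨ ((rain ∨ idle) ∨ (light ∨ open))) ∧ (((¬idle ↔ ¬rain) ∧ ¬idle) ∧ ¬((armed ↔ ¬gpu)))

armed: False, gpu: False, rain: False, idle: False, light: True, open: False

  ¬((rain ∧ light)) ∨ ((rain ∨ idle) ∨ (light ∨ open)) = True
    ¬((rain ∧ light)) = True
      rain ∧ light = False
    (rain ∨ idle) ∨ (light ∨ open) = True
      rain ∨ idle = False
      light ∨ open = True
  ((¬idle ↔ ¬rain) ∧ ¬idle) ∧ ¬((armed ↔ ¬gpu)) = True
    (¬idle ↔ ¬rain) ∧ ¬idle = True
      ¬idle ↔ ¬rain = True
        ¬idle = True
        ¬rain = True
      ¬idle = True
    ¬((armed ↔ ¬gpu)) = True
      armed ↔ ¬gpu = False
        ¬gpu = True
Both conjuncts True, so the formula holds.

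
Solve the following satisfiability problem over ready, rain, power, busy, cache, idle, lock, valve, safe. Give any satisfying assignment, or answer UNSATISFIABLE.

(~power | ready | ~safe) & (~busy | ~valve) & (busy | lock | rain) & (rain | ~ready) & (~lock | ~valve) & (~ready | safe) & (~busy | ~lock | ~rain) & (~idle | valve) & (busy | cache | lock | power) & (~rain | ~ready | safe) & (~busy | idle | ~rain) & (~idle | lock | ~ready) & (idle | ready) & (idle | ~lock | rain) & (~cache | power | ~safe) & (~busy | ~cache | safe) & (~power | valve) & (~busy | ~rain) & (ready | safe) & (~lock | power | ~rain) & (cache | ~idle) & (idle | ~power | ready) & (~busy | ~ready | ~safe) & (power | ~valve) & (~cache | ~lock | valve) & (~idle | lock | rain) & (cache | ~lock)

ready = True, rain = True, power = True, busy = False, cache = False, idle = False, lock = False, valve = True, safe = True

Set ready = True.
  then (rain | ~ready) forces rain = True.
  then (~ready | safe) forces safe = True.
  then (~busy | ~rain) forces busy = False.
Try power = False:
  (~cache | power | ~safe) forces cache = False.
  (busy | cache | lock | power) forces lock = True.
  clause (~lock | power | ~rain) is falsified — backtrack.
So power = True.
  then (~power | valve) forces valve = True.
  then (~lock | ~valve) forces lock = False.
  then (~idle | lock | ~ready) forces idle = False.
Set cache = False.
All clauses satisfied.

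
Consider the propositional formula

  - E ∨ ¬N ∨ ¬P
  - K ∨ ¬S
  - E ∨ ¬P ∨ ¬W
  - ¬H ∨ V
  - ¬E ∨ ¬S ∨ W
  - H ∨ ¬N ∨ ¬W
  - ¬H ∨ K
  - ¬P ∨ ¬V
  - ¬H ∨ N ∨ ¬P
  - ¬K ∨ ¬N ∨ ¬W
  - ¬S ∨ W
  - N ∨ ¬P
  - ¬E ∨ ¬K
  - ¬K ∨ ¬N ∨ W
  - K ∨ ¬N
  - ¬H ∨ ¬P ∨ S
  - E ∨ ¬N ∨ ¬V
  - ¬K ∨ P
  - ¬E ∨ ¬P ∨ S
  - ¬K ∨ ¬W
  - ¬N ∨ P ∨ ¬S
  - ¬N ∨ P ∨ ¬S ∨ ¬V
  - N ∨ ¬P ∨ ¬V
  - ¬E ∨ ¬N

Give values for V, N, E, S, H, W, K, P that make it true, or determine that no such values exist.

V: False, N: False, E: True, S: False, H: False, W: True, K: False, P: False

Set V = False.
  then (¬H ∨ V) forces H = False.
Try N = True:
  (H ∨ ¬N ∨ ¬W) forces W = False.
  (¬S ∨ W) forces S = False.
  (¬K ∨ ¬N ∨ W) forces K = False.
  clause (K ∨ ¬N) is falsified — backtrack.
So N = False.
  then (N ∨ ¬P) forces P = False.
  then (¬K ∨ P) forces K = False.
  then (K ∨ ¬S) forces S = False.
Set E = True.
Set W = True.
All clauses satisfied.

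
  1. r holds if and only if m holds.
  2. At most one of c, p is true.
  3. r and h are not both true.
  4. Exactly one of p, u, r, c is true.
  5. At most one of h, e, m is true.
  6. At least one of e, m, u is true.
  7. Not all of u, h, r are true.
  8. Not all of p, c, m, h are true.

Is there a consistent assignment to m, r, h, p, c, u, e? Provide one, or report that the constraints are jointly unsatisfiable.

m=F, r=F, h=F, p=F, c=T, u=F, e=T

  (1) r=F, m=F — same ✓
  (2) {c, p}: 1 true — at most one ✓
  (3) r=F, h=F — not both ✓
  (4) {p, u, r, c}: 1 true — exactly one ✓
  (5) {h, e, m}: 1 true — at most one ✓
  (6) {e, m, u}: 1 true — at least one ✓
  (7) {u, h, r}: 0/3 true — not all ✓
  (8) {p, c, m, h}: 1/4 true — not all ✓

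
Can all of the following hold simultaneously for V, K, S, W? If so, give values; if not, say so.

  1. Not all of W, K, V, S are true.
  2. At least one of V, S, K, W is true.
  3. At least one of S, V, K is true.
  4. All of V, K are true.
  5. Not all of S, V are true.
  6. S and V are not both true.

V=T, K=T, S=F, W=T

  (1) {W, K, V, S}: 3/4 true — not all ✓
  (2) {V, S, K, W}: 3 true — at least one ✓
  (3) {S, V, K}: 2 true — at least one ✓
  (4) {V, K}: all 2 true ✓
  (5) {S, V}: 1/2 true — not all ✓
  (6) S=F, V=T — not both ✓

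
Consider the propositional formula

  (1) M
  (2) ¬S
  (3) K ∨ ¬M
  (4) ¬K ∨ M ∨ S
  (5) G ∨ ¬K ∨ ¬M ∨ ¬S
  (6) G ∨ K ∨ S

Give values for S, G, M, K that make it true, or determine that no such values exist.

Unit clause (M) forces M = True.
Unit clause (¬S) forces S = False.
In (K ∨ ¬M) only K is left, so K = True.
Set G = True.
Check each clause:
  (M): M holds.
  (¬S): ¬S holds.
  (K ∨ ¬M): K holds.
  (¬K ∨ M ∨ S): M holds.
  (G ∨ ¬K ∨ ¬M ∨ ¬S): G holds.
  (G ∨ K ∨ S): G holds.
All clauses satisfied.

S: False; G: True; M: True; K: True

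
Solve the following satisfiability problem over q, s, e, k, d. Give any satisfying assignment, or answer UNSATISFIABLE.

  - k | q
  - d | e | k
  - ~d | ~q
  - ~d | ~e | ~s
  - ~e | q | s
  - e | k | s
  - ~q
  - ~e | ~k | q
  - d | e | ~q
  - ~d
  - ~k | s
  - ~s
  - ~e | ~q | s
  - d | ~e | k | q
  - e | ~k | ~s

Case s = True:
  Clause (~s) is falsified — contradiction.
Case s = False:
  (~q) forces q = False.
  (k | q) forces k = True.
  Clause (~k | s) is falsified — contradiction.
Both cases fail, so the formula is unsatisfiable.

UNSATISFIABLE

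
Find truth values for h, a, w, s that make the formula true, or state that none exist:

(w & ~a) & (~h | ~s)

h=T; a=F; w=T; s=F

  w & ~a = True
    ~a = True
  ~h | ~s = True
    ~h = False
    ~s = True
Both conjuncts True, so the formula holds.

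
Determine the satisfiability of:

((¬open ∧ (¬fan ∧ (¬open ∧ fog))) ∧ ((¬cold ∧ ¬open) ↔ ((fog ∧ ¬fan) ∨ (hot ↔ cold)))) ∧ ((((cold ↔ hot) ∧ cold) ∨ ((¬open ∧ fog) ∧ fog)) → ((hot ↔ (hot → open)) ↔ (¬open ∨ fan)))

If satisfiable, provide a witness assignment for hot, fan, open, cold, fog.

UNSATISFIABLE

Case open = True: the conjunct ¬open is False.
Case open = False: the formula simplifies to ((¬fan ∧ fog) ∧ (¬cold ↔ ((fog ∧ ¬fan) ∨ (hot ↔ cold)))) ∧ ((((cold ↔ hot) ∧ cold) ∨ (fog ∧ fog)) → (hot ↔ ¬hot)).
  fog = True: simplifies to (¬fan ∧ (¬cold ↔ (¬fan ∨ (hot ↔ cold)))) ∧ (hot ↔ ¬hot).
    hot = True: the conjunct hot ↔ ¬hot becomes True ↔ ¬True = False.
    hot = False: the conjunct hot ↔ ¬hot becomes False ↔ ¬False = False.
  fog = False: the conjunct fog is False.
Both cases fail — unsatisfiable.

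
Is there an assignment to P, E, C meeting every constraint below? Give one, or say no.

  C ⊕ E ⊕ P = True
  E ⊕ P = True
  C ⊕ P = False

P=F, E=T, C=F

C ⊕ E ⊕ P = F ⊕ T ⊕ F = True ✓
E ⊕ P = T ⊕ F = True ✓
C ⊕ P = F ⊕ F = False ✓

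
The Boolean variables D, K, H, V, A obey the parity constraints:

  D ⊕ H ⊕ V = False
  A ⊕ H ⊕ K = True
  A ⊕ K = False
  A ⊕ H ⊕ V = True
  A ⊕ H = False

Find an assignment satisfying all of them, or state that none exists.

D: False, K: True, H: True, V: True, A: True

D ⊕ H ⊕ V = F ⊕ T ⊕ T = False ✓
A ⊕ H ⊕ K = T ⊕ T ⊕ T = True ✓
A ⊕ K = T ⊕ T = False ✓
A ⊕ H ⊕ V = T ⊕ T ⊕ T = True ✓
A ⊕ H = T ⊕ T = False ✓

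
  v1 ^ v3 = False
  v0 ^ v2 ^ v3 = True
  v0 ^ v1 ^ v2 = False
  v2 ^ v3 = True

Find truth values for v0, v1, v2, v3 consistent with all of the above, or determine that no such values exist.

The formula is unsatisfiable.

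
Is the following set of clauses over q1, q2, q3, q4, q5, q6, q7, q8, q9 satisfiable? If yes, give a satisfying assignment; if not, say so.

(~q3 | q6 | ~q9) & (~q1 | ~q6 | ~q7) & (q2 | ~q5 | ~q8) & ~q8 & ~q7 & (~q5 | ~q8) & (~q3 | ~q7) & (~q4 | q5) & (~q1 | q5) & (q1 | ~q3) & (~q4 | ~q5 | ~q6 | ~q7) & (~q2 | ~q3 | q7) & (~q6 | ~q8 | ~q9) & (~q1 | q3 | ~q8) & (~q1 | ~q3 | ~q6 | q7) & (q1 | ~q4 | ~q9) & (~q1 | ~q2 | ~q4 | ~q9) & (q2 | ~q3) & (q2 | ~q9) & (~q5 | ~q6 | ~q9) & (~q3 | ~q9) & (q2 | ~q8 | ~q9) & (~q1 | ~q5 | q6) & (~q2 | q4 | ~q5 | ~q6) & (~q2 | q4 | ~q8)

Unit clause (~q8) forces q8 = False.
Unit clause (~q7) forces q7 = False.
Set q1 = False.
  then (q1 | ~q3) forces q3 = False.
Set q2 = False.
  then (q2 | ~q9) forces q9 = False.
Set q4 = False.
Set q5 = False.
Set q6 = True.
All clauses satisfied.

q1: False, q2: False, q3: False, q4: False, q5: False, q6: True, q7: False, q8: False, q9: False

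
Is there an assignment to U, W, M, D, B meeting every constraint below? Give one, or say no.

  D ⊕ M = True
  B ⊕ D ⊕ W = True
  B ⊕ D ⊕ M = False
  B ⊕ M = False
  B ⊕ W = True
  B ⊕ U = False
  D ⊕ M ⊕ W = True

U: True; W: False; M: True; D: False; B: True

D ⊕ M = F ⊕ T = True ✓
B ⊕ D ⊕ W = T ⊕ F ⊕ F = True ✓
B ⊕ D ⊕ M = T ⊕ F ⊕ T = False ✓
B ⊕ M = T ⊕ T = False ✓
B ⊕ W = T ⊕ F = True ✓
B ⊕ U = T ⊕ T = False ✓
D ⊕ M ⊕ W = F ⊕ T ⊕ F = True ✓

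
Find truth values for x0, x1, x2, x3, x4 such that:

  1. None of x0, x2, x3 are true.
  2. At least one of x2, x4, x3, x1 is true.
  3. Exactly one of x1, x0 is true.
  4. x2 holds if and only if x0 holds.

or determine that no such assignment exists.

x0=F, x1=T, x2=F, x3=F, x4=T

  (1) {x0, x2, x3}: 0 true — none ✓
  (2) {x2, x4, x3, x1}: 2 true — at least one ✓
  (3) {x1, x0}: 1 true — exactly one ✓
  (4) x2=F, x0=F — same ✓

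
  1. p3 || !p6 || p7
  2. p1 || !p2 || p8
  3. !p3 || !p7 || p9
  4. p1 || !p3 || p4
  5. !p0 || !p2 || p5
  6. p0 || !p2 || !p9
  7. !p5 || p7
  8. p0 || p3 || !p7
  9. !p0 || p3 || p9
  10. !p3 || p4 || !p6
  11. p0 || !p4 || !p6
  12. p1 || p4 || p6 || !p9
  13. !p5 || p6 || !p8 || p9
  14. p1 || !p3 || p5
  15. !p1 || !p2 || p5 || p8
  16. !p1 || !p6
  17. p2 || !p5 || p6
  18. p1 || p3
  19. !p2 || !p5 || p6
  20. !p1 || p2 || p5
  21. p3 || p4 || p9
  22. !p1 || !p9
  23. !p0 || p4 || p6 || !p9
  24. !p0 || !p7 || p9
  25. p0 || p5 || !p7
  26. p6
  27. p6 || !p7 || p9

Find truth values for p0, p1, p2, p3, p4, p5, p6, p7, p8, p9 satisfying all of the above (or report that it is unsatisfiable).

Unit clause (p6) forces p6 = True.
In (!p1 || !p6) only !p1 is left, so p1 = False.
In (p1 || p3) only p3 is left, so p3 = True.
In (p1 || !p3 || p4) only p4 is left, so p4 = True.
In (p0 || !p4 || !p6) only p0 is left, so p0 = True.
In (p1 || !p3 || p5) only p5 is left, so p5 = True.
In (!p5 || p7) only p7 is left, so p7 = True.
In (!p0 || !p7 || p9) only p9 is left, so p9 = True.
Set p2 = False.
Set p8 = True.
All clauses satisfied.

p0 = True, p1 = False, p2 = False, p3 = True, p4 = True, p5 = True, p6 = True, p7 = True, p8 = True, p9 = True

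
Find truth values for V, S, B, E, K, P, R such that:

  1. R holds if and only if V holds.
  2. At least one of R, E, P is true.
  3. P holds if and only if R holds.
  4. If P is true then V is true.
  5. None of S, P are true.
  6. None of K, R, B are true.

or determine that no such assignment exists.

V = False, S = False, B = False, E = True, K = False, P = False, R = False

  (1) R=F, V=F — same ✓
  (2) {R, E, P}: 1 true — at least one ✓
  (3) P=F, R=F — same ✓
  (4) P=F ⇒ V: vacuous ✓
  (5) {S, P}: 0 true — none ✓
  (6) {K, R, B}: 0 true — none ✓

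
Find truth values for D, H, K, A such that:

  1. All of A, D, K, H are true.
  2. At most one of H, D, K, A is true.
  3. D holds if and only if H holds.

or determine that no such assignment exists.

Case D = True:
  (1) forces A = True.
  Constraint (2) is violated (D=T, A=T) — contradiction.
Case D = False:
  Constraint (1) is violated (D=F) — contradiction.
Both cases fail — unsatisfiable.

UNSATISFIABLE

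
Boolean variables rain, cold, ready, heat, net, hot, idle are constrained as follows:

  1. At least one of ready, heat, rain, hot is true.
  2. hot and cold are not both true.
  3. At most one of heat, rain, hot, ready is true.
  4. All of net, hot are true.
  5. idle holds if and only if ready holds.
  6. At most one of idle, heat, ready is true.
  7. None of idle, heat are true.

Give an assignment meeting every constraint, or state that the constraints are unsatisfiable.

rain = False, cold = False, ready = False, heat = False, net = True, hot = True, idle = False

  (1) {ready, heat, rain, hot}: 1 true — at least one ✓
  (2) hot=T, cold=F — not both ✓
  (3) {heat, rain, hot, ready}: 1 true — at most one ✓
  (4) {net, hot}: all 2 true ✓
  (5) idle=F, ready=F — same ✓
  (6) {idle, heat, ready}: 0 true — at most one ✓
  (7) {idle, heat}: 0 true — none ✓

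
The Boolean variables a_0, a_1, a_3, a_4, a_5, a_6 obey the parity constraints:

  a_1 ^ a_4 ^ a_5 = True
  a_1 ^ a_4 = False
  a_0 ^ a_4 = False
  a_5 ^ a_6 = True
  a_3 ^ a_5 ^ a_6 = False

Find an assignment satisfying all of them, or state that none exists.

a_0 = True, a_1 = True, a_3 = True, a_4 = True, a_5 = True, a_6 = False

a_1 ^ a_4 ^ a_5 = T ^ T ^ T = True ✓
a_1 ^ a_4 = T ^ T = False ✓
a_0 ^ a_4 = T ^ T = False ✓
a_5 ^ a_6 = T ^ F = True ✓
a_3 ^ a_5 ^ a_6 = T ^ T ^ F = False ✓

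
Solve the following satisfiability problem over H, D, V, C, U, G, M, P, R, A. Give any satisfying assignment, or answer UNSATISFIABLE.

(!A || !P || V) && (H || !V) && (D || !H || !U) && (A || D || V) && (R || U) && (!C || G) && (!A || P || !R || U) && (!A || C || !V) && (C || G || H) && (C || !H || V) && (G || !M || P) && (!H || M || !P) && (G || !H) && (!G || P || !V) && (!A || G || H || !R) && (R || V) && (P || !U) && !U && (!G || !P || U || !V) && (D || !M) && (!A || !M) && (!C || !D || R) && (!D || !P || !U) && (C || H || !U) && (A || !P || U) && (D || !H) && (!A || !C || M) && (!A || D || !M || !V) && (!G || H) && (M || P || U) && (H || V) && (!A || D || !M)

Unit clause (!U) forces U = False.
In (R || U) only R is left, so R = True.
Try H = False:
  (H || !V) forces V = False.
  clause (H || V) is falsified — backtrack.
So H = True.
  then (G || !H) forces G = True.
  then (D || !H) forces D = True.
Set V = False.
  then (C || !H || V) forces C = True.
Set M = True.
  then (!A || !M) forces A = False.
  then (A || !P || U) forces P = False.
All clauses satisfied.

H=T, D=T, V=F, C=T, U=F, G=T, M=T, P=F, R=T, A=F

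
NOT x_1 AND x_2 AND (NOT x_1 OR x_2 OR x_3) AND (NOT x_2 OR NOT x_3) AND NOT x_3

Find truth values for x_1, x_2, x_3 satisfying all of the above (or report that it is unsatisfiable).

x_1: False, x_2: True, x_3: False

Unit clause (NOT x_1) forces x_1 = False.
Unit clause (x_2) forces x_2 = True.
In (NOT x_2 OR NOT x_3) only NOT x_3 is left, so x_3 = False.
Check each clause:
  (NOT x_1): NOT x_1 holds.
  (x_2): x_2 holds.
  (NOT x_1 OR x_2 OR x_3): NOT x_1 holds.
  (NOT x_2 OR NOT x_3): NOT x_3 holds.
  (NOT x_3): NOT x_3 holds.
All clauses satisfied.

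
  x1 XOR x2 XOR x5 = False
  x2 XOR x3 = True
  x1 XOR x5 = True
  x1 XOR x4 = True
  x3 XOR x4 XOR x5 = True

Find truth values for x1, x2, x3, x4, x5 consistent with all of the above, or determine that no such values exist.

Adding constraints 1, 2, 4, 5 mod 2: every variable appears an even number of times on the left, so the left side is 0.
But the right sides sum to 1 (mod 2). 0 ≠ 1 — the system is inconsistent.

UNSATISFIABLE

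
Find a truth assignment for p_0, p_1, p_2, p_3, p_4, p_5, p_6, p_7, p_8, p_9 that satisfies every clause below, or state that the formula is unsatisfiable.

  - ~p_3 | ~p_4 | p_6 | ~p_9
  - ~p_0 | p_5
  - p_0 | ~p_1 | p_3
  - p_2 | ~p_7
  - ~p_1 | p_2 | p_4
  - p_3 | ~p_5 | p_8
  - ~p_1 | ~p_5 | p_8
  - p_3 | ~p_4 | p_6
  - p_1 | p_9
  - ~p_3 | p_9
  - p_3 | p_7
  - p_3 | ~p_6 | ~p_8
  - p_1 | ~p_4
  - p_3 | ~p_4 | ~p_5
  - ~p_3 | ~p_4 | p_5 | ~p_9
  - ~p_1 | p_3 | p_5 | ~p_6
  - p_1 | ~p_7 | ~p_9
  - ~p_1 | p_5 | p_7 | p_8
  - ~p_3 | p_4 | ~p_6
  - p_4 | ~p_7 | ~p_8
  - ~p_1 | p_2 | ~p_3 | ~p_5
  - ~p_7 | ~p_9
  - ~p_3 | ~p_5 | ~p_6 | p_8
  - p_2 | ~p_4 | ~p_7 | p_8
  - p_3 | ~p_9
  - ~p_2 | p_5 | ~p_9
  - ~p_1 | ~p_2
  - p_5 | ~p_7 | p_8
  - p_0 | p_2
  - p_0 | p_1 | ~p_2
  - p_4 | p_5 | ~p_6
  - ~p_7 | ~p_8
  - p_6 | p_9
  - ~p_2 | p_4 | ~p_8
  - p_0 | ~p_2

p_0 = True; p_1 = False; p_2 = False; p_3 = True; p_4 = False; p_5 = True; p_6 = False; p_7 = False; p_8 = True; p_9 = True

Set p_0 = True.
  then (~p_0 | p_5) forces p_5 = True.
Set p_1 = False.
  then (p_1 | p_9) forces p_9 = True.
  then (p_1 | ~p_4) forces p_4 = False.
  then (p_1 | ~p_7 | ~p_9) forces p_7 = False.
  then (p_3 | ~p_9) forces p_3 = True.
  then (~p_3 | p_4 | ~p_6) forces p_6 = False.
Set p_2 = False.
Set p_8 = True.
All clauses satisfied.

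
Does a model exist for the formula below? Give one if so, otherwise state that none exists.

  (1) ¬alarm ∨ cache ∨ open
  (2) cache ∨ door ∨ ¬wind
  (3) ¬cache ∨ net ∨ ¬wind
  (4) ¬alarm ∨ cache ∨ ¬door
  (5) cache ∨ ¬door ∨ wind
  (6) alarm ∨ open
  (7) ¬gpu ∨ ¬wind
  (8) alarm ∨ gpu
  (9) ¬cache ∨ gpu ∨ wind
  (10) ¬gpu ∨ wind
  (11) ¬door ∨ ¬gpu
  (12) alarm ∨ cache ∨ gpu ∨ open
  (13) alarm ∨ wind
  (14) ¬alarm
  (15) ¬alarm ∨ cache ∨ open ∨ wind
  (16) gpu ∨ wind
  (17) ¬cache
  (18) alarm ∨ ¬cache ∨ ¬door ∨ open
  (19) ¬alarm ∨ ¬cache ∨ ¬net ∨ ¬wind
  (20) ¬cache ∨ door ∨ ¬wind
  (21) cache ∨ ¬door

The formula is unsatisfiable.

Case gpu = True:
  (¬gpu ∨ ¬wind) forces wind = False.
  Clause (¬gpu ∨ wind) is falsified — contradiction.
Case gpu = False:
  (alarm ∨ gpu) forces alarm = True.
  Clause (¬alarm) is falsified — contradiction.
Both cases fail, so the formula is unsatisfiable.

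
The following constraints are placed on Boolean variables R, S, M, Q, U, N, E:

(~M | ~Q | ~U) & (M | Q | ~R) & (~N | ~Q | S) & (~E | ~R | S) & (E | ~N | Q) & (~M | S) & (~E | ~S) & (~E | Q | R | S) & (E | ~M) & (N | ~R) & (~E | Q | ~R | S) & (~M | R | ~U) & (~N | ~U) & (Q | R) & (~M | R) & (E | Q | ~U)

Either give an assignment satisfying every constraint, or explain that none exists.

Set R = False.
  then (Q | R) forces Q = True.
  then (~M | R) forces M = False.
Set S = False.
  then (~N | ~Q | S) forces N = False.
Set U = False.
Set E = False.
All clauses satisfied.

R: False, S: False, M: False, Q: True, U: False, N: False, E: False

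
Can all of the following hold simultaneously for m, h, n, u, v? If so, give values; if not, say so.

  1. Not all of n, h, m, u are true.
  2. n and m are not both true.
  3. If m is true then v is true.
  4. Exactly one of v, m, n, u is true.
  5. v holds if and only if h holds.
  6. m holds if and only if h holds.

m=F, h=F, n=T, u=F, v=F

  (1) {n, h, m, u}: 1/4 true — not all ✓
  (2) n=T, m=F — not both ✓
  (3) m=F ⇒ v: vacuous ✓
  (4) {v, m, n, u}: 1 true — exactly one ✓
  (5) v=F, h=F — same ✓
  (6) m=F, h=F — same ✓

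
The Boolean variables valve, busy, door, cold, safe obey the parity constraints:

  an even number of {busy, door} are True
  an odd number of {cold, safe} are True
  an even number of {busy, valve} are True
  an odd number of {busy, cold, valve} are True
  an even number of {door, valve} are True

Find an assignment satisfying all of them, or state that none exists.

valve = False; busy = False; door = False; cold = True; safe = False

{busy, door}: 0 true → even ✓
{cold, safe}: 1 true → odd ✓
{busy, valve}: 0 true → even ✓
{busy, cold, valve}: 1 true → odd ✓
{door, valve}: 0 true → even ✓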